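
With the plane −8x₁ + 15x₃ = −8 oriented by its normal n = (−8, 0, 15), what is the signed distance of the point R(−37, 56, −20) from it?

n·R − (-8) = 4.
|n| = 17, so the signed distance is 4/17.

4/17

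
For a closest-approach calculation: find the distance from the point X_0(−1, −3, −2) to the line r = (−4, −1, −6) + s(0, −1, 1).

Direction vector d = (0, −1, 1).
AP = (3, −2, 4); AP·d = 6, |AP|² = 29, |d|² = 2.
distance² = |AP|² − (AP·d)²/|d|² = 29 − 36/2 = 11, so the distance is √11.

√11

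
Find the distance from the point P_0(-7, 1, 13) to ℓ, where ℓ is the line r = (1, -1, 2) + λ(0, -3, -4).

Direction vector d = (0, -3, -4).
AP = (-8, 2, 11); AP·d = -50, |AP|² = 189, |d|² = 25.
distance² = |AP|² − (AP·d)²/|d|² = 189 − 2500/25 = 89, so the distance is √89.

√89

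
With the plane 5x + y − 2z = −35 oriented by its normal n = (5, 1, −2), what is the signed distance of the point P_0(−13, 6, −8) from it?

-8/√30

n·P_0 − (-35) = -8.
|n| = √30, so the signed distance is -8/√30.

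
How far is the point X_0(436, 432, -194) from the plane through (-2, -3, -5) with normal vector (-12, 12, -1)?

9

The plane has equation n·(r − (-2, -3, -5)) = 0, i.e. n·r = -7.
d = |(-12)·436 + 12·432 + (-1)·(-194) − (-7)| / √(144 + 144 + 1) = |153| / 17 = 9.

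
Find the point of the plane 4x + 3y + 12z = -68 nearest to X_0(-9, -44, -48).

(7, -32, 0)

The perpendicular from X_0 has direction n = (4, 3, 12): r = (-9, -44, -48) + μ(4, 3, 12).
Substitute into the plane: n·(X_0 + μn) = -68 gives -744 + 169μ = -68, so μ = 4.
Foot = (-9, -44, -48) + 4·(4, 3, 12) = (7, -32, 0).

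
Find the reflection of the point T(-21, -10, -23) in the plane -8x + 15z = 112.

n = (-8, 0, 15), |n|² = 289, n·T − 112 = -289, so t = -289/289 = -1.
Foot F = T − (-1)·n = (-29, -10, -8); the reflection is 2F − T = (-37, -10, 7).

(-37, -10, 7)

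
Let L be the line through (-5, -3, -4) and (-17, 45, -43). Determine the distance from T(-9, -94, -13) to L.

√4409

A direction vector is d = (-12, 48, -39).
AP = (-4, -91, -9), and AP × d = (3981, -48, -1284).
|AP × d|² = 17499321 and |d|² = 3969, so the distance is √(17499321/3969) = √4409.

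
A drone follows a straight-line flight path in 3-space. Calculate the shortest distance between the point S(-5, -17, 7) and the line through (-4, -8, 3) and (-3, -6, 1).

√17

A direction vector is d = (1, 2, -2).
AP = (-1, -9, 4); AP·d = -27, |AP|² = 98, |d|² = 9.
distance² = |AP|² − (AP·d)²/|d|² = 98 − 729/9 = 17, so the distance is √17.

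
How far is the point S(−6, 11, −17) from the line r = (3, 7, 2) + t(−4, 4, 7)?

Direction vector d = (−4, 4, 7).
AP = (−9, 4, −19); AP·d = -81, |AP|² = 458, |d|² = 81.
distance² = |AP|² − (AP·d)²/|d|² = 458 − 6561/81 = 377, so the distance is √377.

√377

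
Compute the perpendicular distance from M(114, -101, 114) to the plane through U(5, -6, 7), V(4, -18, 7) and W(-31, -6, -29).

7

UV = (-1, -12, 0) and UW = (-36, 0, -36), so a normal is n = UV × UW = (432, -36, -432).
n = (432, -36, -432); n·P − (-648) = 4284; |n| = 612; distance = 4284/612 = 7.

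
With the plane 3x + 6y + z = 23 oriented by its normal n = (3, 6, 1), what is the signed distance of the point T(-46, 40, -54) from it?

n·T − 23 = 25.
|n| = √46, so the signed distance is 25√46/46.

25√46/46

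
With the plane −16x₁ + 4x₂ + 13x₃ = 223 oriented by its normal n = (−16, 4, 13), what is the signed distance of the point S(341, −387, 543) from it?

n·S − 223 = -168.
|n| = 21, so the signed distance is -168/21 = -8.

-8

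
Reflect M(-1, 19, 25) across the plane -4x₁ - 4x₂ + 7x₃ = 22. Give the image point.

(7, 27, 11)

With n = (-4, -4, 7), the signed offset is (n·M − 22)/|n|² = 81/81 = 1.
M' = M − 2t·n = (-1, 19, 25) − 2·(-4, -4, 7) = (7, 27, 11).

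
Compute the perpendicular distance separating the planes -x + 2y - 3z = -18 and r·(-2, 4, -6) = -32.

2/√14

Divide the second equation by 2 to match normals: -x + 2y - 3z = -16.
With common normal n = (-1, 2, -3) (|n| = √14), the distance is |(-18) − (-16)|/|n| = 2/√14 = √14/7.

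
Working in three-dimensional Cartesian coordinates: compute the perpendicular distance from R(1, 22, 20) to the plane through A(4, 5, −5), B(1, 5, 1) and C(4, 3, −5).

19/√5

AB = (−3, 0, 6) and AC = (0, −2, 0), so a normal is n = AB × AC = (12, 0, 6).
d = |12·1 + 6·20 − 18| / √(144 + 0 + 36) = |114| / (6√5) = 19√5/5.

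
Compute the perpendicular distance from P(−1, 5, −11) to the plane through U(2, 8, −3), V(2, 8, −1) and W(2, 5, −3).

UV = (0, 0, 2) and UW = (0, −3, 0), so a normal is n = UV × UW = (6, 0, 0).
n = (6, 0, 0); n·P − 12 = -18; |n| = 6; distance = 18/6 = 3.

3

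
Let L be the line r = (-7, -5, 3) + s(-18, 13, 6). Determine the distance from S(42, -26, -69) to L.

√3265

Direction vector d = (-18, 13, 6).
AP = (49, -21, -72), and AP × d = (810, 1002, 259).
|AP × d|² = 1727185 and |d|² = 529, so the distance is √(1727185/529) = √3265.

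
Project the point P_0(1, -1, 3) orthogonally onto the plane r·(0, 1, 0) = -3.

The perpendicular from P_0 has direction n = (0, 1, 0): r = (1, -1, 3) + t(0, 1, 0).
Substitute into the plane: n·(P_0 + tn) = -3 gives -1 + 1t = -3, so t = -2.
Foot = (1, -1, 3) + (-2)·(0, 1, 0) = (1, -3, 3).

(1, -3, 3)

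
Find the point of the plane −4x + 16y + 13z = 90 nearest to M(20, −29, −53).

(8, 19, -14)

The perpendicular from M has direction n = (−4, 16, 13): r = (20, −29, −53) + μ(−4, 16, 13).
Substitute into the plane: n·(M + μn) = 90 gives -1233 + 441μ = 90, so μ = 3.
Foot = (20, −29, −53) + 3·(−4, 16, 13) = (8, 19, −14).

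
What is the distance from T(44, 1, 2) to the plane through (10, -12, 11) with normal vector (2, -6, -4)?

The plane has equation n·(r − (10, -12, 11)) = 0, i.e. n·r = 48.
n = (2, -6, -4); n·P − 48 = 26; |n| = 2√14; distance = 26/(2√14) = 13√14/14.

13√14/14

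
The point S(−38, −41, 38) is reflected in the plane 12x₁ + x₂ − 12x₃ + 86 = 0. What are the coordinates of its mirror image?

(34, -35, -34)

With n = (12, 1, −12), the signed offset is (n·S − (-86))/|n|² = -867/289 = -3.
S' = S − 2t·n = (−38, −41, 38) − (-6)·(12, 1, −12) = (34, −35, −34).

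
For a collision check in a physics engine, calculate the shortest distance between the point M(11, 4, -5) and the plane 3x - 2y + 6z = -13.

Normal vector n = (3, -2, 6), and n·(11, 4, -5) - (-13) = 8.
|n| = √(9 + 4 + 36) = 7, so the distance is |8|/7 = 8/7.

8/7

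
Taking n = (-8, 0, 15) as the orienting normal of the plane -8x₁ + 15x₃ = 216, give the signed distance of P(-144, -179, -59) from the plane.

n·P − 216 = 51.
|n| = 17, so the signed distance is 51/17 = 3.

3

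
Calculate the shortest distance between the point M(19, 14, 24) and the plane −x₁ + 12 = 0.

7

d = |(-1)·19 − (-12)| / √(1 + 0 + 0) = |-7| / 1 = 7.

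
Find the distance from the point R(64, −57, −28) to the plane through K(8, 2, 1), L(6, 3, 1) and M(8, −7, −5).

KL = (−2, 1, 0) and KM = (0, −9, −6), so a normal is n = KL × KM = (−6, −12, 18).
Then n·(64, −57, −28) − (−54) = −150.
|n| = √(36 + 144 + 324) = 6√14, so the distance is |-150|/(6√14) = 25/√14.

25√14/14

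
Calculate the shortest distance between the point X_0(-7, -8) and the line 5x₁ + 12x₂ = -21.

The normal to the line is n = (5, 12) with |n| = 13.
|n·X_0 − (-21)| = |-131 − (-21)| = 110, so the distance is 110/13.

110/13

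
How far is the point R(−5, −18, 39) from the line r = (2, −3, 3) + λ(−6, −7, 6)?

√481

Direction vector d = (−6, −7, 6).
AP = (−7, −15, 36); AP·d = 363, |AP|² = 1570, |d|² = 121.
distance² = |AP|² − (AP·d)²/|d|² = 1570 − 131769/121 = 481, so the distance is √481.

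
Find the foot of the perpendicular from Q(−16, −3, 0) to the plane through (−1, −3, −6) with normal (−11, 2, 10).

n = (−11, 2, 10), |n|² = 225, and n·Q − (-55) = 225.
t = 225/225 = 1, so the foot is Q − t·n = (−16, −3, 0) − 1·(−11, 2, 10) = (−5, −5, −10).

(-5, -5, -10)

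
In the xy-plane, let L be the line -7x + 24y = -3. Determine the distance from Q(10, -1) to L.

d = |(-7)·10 + 24·(-1) − (-3)| / √(49 + 576) = |-91|/25 = 91/25.

91/25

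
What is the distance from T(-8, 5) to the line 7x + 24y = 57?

d = |7·(-8) + 24·5 − 57| / √(49 + 576) = |7|/25 = 7/25.

7/25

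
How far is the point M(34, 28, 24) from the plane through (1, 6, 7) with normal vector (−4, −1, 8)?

2

The plane has equation n·(r − (1, 6, 7)) = 0, i.e. n·r = 46.
n = (−4, −1, 8); n·P − 46 = -18; |n| = 9; distance = 18/9 = 2.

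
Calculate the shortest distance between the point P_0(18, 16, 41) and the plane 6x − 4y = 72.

14√13/13

Normal vector n = (6, −4, 0), and n·(18, 16, 41) − 72 = −28.
|n| = √(36 + 16 + 0) = 2√13, so the distance is |-28|/(2√13) = 14√13/13.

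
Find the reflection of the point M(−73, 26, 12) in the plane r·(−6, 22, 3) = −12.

With n = (−6, 22, 3), the signed offset is (n·M − (-12))/|n|² = 1058/529 = 2.
M' = M − 2t·n = (−73, 26, 12) − 4·(−6, 22, 3) = (−49, −62, 0).

(-49, -62, 0)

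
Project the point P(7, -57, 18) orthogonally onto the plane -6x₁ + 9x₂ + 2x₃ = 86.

(-23, -12, 28)

The perpendicular from P has direction n = (-6, 9, 2): r = (7, -57, 18) + λ(-6, 9, 2).
Substitute into the plane: n·(P + λn) = 86 gives -519 + 121λ = 86, so λ = 5.
Foot = (7, -57, 18) + 5·(-6, 9, 2) = (-23, -12, 28).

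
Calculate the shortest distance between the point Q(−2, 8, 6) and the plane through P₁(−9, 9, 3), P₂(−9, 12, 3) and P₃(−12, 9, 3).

P₁P₂ = (0, 3, 0) and P₁P₃ = (−3, 0, 0), so a normal is n = P₁P₂ × P₁P₃ = (0, 0, 9).
d = |9·6 − 27| / √(0 + 0 + 81) = |27| / 9 = 3.

3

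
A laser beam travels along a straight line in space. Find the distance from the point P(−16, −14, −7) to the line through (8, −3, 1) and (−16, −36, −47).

A direction vector is d = (−24, −33, −48).
AP = (−24, −11, −8); AP·d = 1323, |AP|² = 761, |d|² = 3969.
distance² = |AP|² − (AP·d)²/|d|² = 761 − 1750329/3969 = 320, so the distance is 8√5.

8√5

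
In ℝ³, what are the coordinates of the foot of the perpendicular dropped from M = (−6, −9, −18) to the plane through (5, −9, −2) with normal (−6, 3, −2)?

(6, -15, -14)

n = (−6, 3, −2), |n|² = 49, and n·M − (-53) = 98.
t = 98/49 = 2, so the foot is M − t·n = (−6, −9, −18) − 2·(−6, 3, −2) = (6, −15, −14).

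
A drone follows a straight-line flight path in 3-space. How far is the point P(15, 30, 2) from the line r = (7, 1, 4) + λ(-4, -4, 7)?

Direction vector d = (-4, -4, 7).
AP = (8, 29, -2), and AP × d = (195, -48, 84).
|AP × d|² = 47385 and |d|² = 81, so the distance is √(47385/81) = √585 = 3√65.

3√65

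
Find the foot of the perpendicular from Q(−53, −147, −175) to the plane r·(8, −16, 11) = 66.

(-363/7, -1045/7, -1214/7)

The perpendicular from Q has direction n = (8, −16, 11): r = (−53, −147, −175) + λ(8, −16, 11).
Substitute into the plane: n·(Q + λn) = 66 gives 3 + 441λ = 66, so λ = 1/7.
Foot = (−53, −147, −175) + (1/7)·(8, −16, 11) = (−363/7, −1045/7, −1214/7).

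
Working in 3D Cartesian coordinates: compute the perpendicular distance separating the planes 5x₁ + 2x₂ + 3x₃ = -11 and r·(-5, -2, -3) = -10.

Divide the second equation by -1 to match normals: 5x₁ + 2x₂ + 3x₃ = 10.
Both planes have normal n = (5, 2, 3), |n| = √38. Any point on the first plane is at distance |10 − (-11)|/|n| = 21/√38 from the second.

21√38/38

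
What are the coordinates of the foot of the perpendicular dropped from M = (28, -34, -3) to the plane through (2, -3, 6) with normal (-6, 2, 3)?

n = (-6, 2, 3), |n|² = 49, and n·M − 0 = -245.
t = -245/49 = -5, so the foot is M − t·n = (28, -34, -3) − (-5)·(-6, 2, 3) = (-2, -24, 12).

(-2, -24, 12)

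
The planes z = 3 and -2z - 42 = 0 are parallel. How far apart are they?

24

Divide the second equation by -2 to match normals: z = -21.
Both planes have normal n = (0, 0, 1), |n| = 1. Any point on the first plane is at distance |(-21) − 3|/|n| = 24/1 = 24 from the second.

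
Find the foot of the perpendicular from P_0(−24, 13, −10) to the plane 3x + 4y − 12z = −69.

n = (3, 4, −12), |n|² = 169, and n·P_0 − (-69) = 169.
t = 169/169 = 1, so the foot is P_0 − t·n = (−24, 13, −10) − 1·(3, 4, −12) = (−27, 9, 2).

(-27, 9, 2)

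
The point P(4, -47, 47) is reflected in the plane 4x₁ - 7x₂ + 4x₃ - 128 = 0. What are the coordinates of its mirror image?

n = (4, -7, 4), |n|² = 81, n·P − 128 = 405, so t = 405/81 = 5.
Foot F = P − 5·n = (-16, -12, 27); the reflection is 2F − P = (-36, 23, 7).

(-36, 23, 7)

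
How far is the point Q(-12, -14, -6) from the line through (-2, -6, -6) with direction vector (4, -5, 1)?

Direction vector d = (4, -5, 1).
AP = (-10, -8, 0); AP·d = 0, |AP|² = 164, |d|² = 42.
distance² = |AP|² − (AP·d)²/|d|² = 164 − 0/42 = 164, so the distance is 2√41.

2√41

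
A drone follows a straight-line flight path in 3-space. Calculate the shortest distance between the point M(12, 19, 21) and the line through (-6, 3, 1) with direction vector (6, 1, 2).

Direction vector d = (6, 1, 2).
AP = (18, 16, 20); AP·d = 164, |AP|² = 980, |d|² = 41.
distance² = |AP|² − (AP·d)²/|d|² = 980 − 26896/41 = 324, so the distance is 18.

18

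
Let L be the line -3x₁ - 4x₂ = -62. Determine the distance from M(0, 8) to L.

The normal to the line is n = (-3, -4) with |n| = 5.
|n·M − (-62)| = |-32 − (-62)| = 30, so the distance is 30/5 = 6.

6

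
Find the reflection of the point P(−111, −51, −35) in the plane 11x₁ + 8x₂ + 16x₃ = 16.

With n = (11, 8, 16), the signed offset is (n·P − 16)/|n|² = -2205/441 = -5.
P' = P − 2t·n = (−111, −51, −35) − (-10)·(11, 8, 16) = (−1, 29, 125).

(-1, 29, 125)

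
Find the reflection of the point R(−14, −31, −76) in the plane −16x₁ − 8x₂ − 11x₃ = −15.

(82, 17, -10)

With n = (−16, −8, −11), the signed offset is (n·R − (-15))/|n|² = 1323/441 = 3.
R' = R − 2t·n = (−14, −31, −76) − 6·(−16, −8, −11) = (82, 17, −10).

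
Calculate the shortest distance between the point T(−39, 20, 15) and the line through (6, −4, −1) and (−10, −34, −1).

√2857

A direction vector is d = (−16, −30, 0).
AP = (−45, 24, 16), and AP × d = (480, −256, 1734).
|AP × d|² = 3302692 and |d|² = 1156, so the distance is √(3302692/1156) = √2857.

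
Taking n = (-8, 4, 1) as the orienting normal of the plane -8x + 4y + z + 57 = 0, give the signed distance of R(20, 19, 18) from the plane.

n·R − (-57) = -9.
|n| = 9, so the signed distance is -9/9 = -1.

-1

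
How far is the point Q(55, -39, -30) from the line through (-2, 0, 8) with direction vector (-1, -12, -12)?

Direction vector d = (-1, -12, -12).
AP = (57, -39, -38); AP·d = 867, |AP|² = 6214, |d|² = 289.
distance² = |AP|² − (AP·d)²/|d|² = 6214 − 751689/289 = 3613, so the distance is √3613.

√3613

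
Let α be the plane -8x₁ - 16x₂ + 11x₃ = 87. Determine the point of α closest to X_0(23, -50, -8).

(31, -34, -19)

n = (-8, -16, 11), |n|² = 441, and n·X_0 − 87 = 441.
t = 441/441 = 1, so the foot is X_0 − t·n = (23, -50, -8) − 1·(-8, -16, 11) = (31, -34, -19).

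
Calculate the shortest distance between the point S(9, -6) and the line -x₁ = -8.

1

The normal to the line is n = (-1, 0) with |n| = 1.
|n·S − (-8)| = |-9 − (-8)| = 1, so the distance is 1/1 = 1.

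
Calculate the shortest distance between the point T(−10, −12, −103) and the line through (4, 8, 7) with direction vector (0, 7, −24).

Direction vector d = (0, 7, −24).
AP = (−14, −20, −110); AP·d = 2500, |AP|² = 12696, |d|² = 625.
distance² = |AP|² − (AP·d)²/|d|² = 12696 − 6250000/625 = 2696, so the distance is 2√674.

2√674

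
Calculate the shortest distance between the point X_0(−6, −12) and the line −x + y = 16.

11√2

d = |(-1)·(-6) + 1·(-12) − 16| / √(1 + 1) = |-22|/√2 = 11√2.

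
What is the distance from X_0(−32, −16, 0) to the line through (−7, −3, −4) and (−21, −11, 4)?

9

A direction vector is d = (−14, −8, 8).
AP = (−25, −13, 4), and AP × d = (−72, 144, 18).
|AP × d|² = 26244 and |d|² = 324, so the distance is √(26244/324) = √81 = 9.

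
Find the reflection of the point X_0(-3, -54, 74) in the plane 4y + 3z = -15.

n = (0, 4, 3), |n|² = 25, n·X_0 − (-15) = 21, so t = 21/25.
Foot F = X_0 − (21/25)·n = (-3, -1434/25, 1787/25); the reflection is 2F − X_0 = (-3, -1518/25, 1724/25).

(-3, -1518/25, 1724/25)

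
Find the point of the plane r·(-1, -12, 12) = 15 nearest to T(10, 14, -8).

(9, 2, 4)

The perpendicular from T has direction n = (-1, -12, 12): r = (10, 14, -8) + μ(-1, -12, 12).
Substitute into the plane: n·(T + μn) = 15 gives -274 + 289μ = 15, so μ = 1.
Foot = (10, 14, -8) + 1·(-1, -12, 12) = (9, 2, 4).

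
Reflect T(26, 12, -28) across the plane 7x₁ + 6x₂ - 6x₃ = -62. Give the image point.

(-30, -36, 20)

With n = (7, 6, -6), the signed offset is (n·T − (-62))/|n|² = 484/121 = 4.
T' = T − 2t·n = (26, 12, -28) − 8·(7, 6, -6) = (-30, -36, 20).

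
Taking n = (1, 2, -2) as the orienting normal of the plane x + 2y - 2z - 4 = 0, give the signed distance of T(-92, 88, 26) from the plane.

n·T − 4 = 28.
|n| = 3, so the signed distance is 28/3.

28/3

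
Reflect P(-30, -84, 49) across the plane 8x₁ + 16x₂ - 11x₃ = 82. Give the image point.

(50, 76, -61)

With n = (8, 16, -11), the signed offset is (n·P − 82)/|n|² = -2205/441 = -5.
P' = P − 2t·n = (-30, -84, 49) − (-10)·(8, 16, -11) = (50, 76, -61).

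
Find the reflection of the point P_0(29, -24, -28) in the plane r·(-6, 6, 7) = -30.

(-19, 24, 28)

n = (-6, 6, 7), |n|² = 121, n·P_0 − (-30) = -484, so t = -484/121 = -4.
Foot F = P_0 − (-4)·n = (5, 0, 0); the reflection is 2F − P_0 = (-19, 24, 28).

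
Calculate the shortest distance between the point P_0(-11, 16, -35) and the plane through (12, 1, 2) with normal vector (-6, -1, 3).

The plane has equation n·(r − (12, 1, 2)) = 0, i.e. n·r = -67.
d = |(-6)·(-11) + (-1)·16 + 3·(-35) − (-67)| / √(36 + 1 + 9) = |12| / √46 = 6√46/23.

6√46/23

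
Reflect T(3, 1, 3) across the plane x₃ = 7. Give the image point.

With n = (0, 0, 1), the signed offset is (n·T − 7)/|n|² = -4/1 = -4.
T' = T − 2t·n = (3, 1, 3) − (-8)·(0, 0, 1) = (3, 1, 11).

(3, 1, 11)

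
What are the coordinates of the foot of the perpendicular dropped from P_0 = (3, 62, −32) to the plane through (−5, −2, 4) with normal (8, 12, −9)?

n = (8, 12, −9), |n|² = 289, and n·P_0 − (-100) = 1156.
t = 1156/289 = 4, so the foot is P_0 − t·n = (3, 62, −32) − 4·(8, 12, −9) = (−29, 14, 4).

(-29, 14, 4)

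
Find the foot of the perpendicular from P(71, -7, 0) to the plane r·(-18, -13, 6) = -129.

(35, -33, 12)

n = (-18, -13, 6), |n|² = 529, and n·P − (-129) = -1058.
t = -1058/529 = -2, so the foot is P − t·n = (71, -7, 0) − (-2)·(-18, -13, 6) = (35, -33, 12).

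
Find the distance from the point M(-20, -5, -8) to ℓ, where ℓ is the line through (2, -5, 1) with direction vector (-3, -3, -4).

√259

Direction vector d = (-3, -3, -4).
AP = (-22, 0, -9), and AP × d = (-27, -61, 66).
|AP × d|² = 8806 and |d|² = 34, so the distance is √(8806/34) = √259.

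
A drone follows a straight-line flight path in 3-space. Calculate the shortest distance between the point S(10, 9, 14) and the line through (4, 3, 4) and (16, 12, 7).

A direction vector is d = (12, 9, 3).
AP = (6, 6, 10); AP·d = 156, |AP|² = 172, |d|² = 234.
distance² = |AP|² − (AP·d)²/|d|² = 172 − 24336/234 = 68, so the distance is 2√17.

2√17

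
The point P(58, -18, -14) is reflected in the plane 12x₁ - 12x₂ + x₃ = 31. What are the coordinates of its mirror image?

(-14, 54, -20)

n = (12, -12, 1), |n|² = 289, n·P − 31 = 867, so t = 867/289 = 3.
Foot F = P − 3·n = (22, 18, -17); the reflection is 2F − P = (-14, 54, -20).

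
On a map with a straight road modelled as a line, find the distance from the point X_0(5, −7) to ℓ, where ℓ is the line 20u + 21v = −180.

The normal to the line is n = (20, 21) with |n| = 29.
|n·X_0 − (-180)| = |-47 − (-180)| = 133, so the distance is 133/29.

133/29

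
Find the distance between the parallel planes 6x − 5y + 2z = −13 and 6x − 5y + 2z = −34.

21√65/65

With common normal n = (6, −5, 2) (|n| = √65), the distance is |(-13) − (-34)|/|n| = 21/√65.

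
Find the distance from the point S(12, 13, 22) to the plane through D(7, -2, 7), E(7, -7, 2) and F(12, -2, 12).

DE = (0, -5, -5) and DF = (5, 0, 5), so a normal is n = DE × DF = (-25, -25, 25).
n = (-25, -25, 25); n·P − 50 = -125; |n| = 25√3; distance = 125/(25√3) = 5√3/3.

5√3/3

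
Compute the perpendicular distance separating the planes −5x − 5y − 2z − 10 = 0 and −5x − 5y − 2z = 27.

With common normal n = (−5, −5, −2) (|n| = 3√6), the distance is |10 − 27|/|n| = 17/(3√6) = 17√6/18.

17√6/18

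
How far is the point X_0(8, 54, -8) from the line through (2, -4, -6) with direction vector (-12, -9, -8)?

Direction vector d = (-12, -9, -8).
AP = (6, 58, -2), and AP × d = (-482, 72, 642).
|AP × d|² = 649672 and |d|² = 289, so the distance is √(649672/289) = √2248 = 2√562.

2√562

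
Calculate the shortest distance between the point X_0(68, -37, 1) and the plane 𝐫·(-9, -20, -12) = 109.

7/25

Normal vector n = (-9, -20, -12), and n·(68, -37, 1) - 109 = 7.
|n| = √(81 + 400 + 144) = 25, so the distance is |7|/25 = 7/25.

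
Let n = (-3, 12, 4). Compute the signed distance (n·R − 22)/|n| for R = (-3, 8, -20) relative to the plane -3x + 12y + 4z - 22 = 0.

3/13

n·R − 22 = 3.
|n| = 13, so the signed distance is 3/13.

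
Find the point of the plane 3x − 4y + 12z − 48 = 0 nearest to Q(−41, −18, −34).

(-32, -30, 2)

The perpendicular from Q has direction n = (3, −4, 12): r = (−41, −18, −34) + t(3, −4, 12).
Substitute into the plane: n·(Q + tn) = 48 gives -459 + 169t = 48, so t = 3.
Foot = (−41, −18, −34) + 3·(3, −4, 12) = (−32, −30, 2).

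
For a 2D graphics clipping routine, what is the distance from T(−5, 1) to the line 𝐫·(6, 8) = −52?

3

d = |6·(-5) + 8·1 − (-52)| / √(36 + 64) = |30|/10 = 3.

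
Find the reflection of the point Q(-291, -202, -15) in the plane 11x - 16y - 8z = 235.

With n = (11, -16, -8), the signed offset is (n·Q − 235)/|n|² = -84/441 = -4/21.
Q' = Q − 2t·n = (-291, -202, -15) − (-8/21)·(11, -16, -8) = (-6023/21, -4370/21, -379/21).

(-6023/21, -4370/21, -379/21)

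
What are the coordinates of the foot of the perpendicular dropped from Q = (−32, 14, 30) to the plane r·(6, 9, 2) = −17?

The perpendicular from Q has direction n = (6, 9, 2): r = (−32, 14, 30) + λ(6, 9, 2).
Substitute into the plane: n·(Q + λn) = -17 gives -6 + 121λ = -17, so λ = -1/11.
Foot = (−32, 14, 30) + (-1/11)·(6, 9, 2) = (−358/11, 145/11, 328/11).

(-358/11, 145/11, 328/11)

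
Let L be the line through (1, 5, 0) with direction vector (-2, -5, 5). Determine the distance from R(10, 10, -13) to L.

√59

Direction vector d = (-2, -5, 5).
AP = (9, 5, -13); AP·d = -108, |AP|² = 275, |d|² = 54.
distance² = |AP|² − (AP·d)²/|d|² = 275 − 11664/54 = 59, so the distance is √59.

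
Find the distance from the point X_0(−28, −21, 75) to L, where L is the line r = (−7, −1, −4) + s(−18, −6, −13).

Direction vector d = (−18, −6, −13).
AP = (−21, −20, 79); AP·d = -529, |AP|² = 7082, |d|² = 529.
distance² = |AP|² − (AP·d)²/|d|² = 7082 − 279841/529 = 6553, so the distance is √6553.

√6553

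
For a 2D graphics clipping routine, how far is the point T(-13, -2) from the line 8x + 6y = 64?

The normal to the line is n = (8, 6) with |n| = 10.
|n·T − 64| = |-116 − 64| = 180, so the distance is 180/10 = 18.

18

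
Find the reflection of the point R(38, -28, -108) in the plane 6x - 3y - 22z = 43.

(-22, 2, 112)

With n = (6, -3, -22), the signed offset is (n·R − 43)/|n|² = 2645/529 = 5.
R' = R − 2t·n = (38, -28, -108) − 10·(6, -3, -22) = (-22, 2, 112).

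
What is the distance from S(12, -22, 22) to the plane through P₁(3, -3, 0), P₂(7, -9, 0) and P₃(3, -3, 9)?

P₁P₂ = (4, -6, 0) and P₁P₃ = (0, 0, 9), so a normal is n = P₁P₂ × P₁P₃ = (-54, -36, 0).
d = |(-54)·12 + (-36)·(-22) − (-54)| / √(2916 + 1296 + 0) = |198| / (18√13) = 11/√13.

11√13/13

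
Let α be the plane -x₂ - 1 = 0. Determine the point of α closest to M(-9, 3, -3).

(-9, -1, -3)

n = (0, -1, 0), |n|² = 1, and n·M − 1 = -4.
t = -4/1 = -4, so the foot is M − t·n = (-9, 3, -3) − (-4)·(0, -1, 0) = (-9, -1, -3).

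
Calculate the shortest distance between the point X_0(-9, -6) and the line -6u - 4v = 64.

d = |(-6)·(-9) + (-4)·(-6) − 64| / √(36 + 16) = |14|/(2√13) = 7/√13.

7√13/13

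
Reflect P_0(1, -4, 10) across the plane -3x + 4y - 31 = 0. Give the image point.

(-11, 12, 10)

n = (-3, 4, 0), |n|² = 25, n·P_0 − 31 = -50, so t = -50/25 = -2.
Foot F = P_0 − (-2)·n = (-5, 4, 10); the reflection is 2F − P_0 = (-11, 12, 10).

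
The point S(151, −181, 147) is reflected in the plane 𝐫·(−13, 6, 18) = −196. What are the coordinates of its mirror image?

(3239/23, -4055/23, 3705/23)

n = (−13, 6, 18), |n|² = 529, n·S − (-196) = -207, so t = -207/529 = -9/23.
Foot F = S − (-9/23)·n = (3356/23, −4109/23, 3543/23); the reflection is 2F − S = (3239/23, −4055/23, 3705/23).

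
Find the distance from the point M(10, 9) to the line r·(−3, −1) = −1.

19√10/5

d = |(-3)·10 + (-1)·9 − (-1)| / √(9 + 1) = |-38|/√10 = 19√10/5.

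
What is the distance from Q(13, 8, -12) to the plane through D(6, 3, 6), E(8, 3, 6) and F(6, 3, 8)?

DE = (2, 0, 0) and DF = (0, 0, 2), so a normal is n = DE × DF = (0, -4, 0).
d = |(-4)·8 − (-12)| / √(0 + 16 + 0) = |-20| / 4 = 5.

5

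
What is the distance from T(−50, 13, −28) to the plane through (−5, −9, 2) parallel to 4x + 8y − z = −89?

Parallel planes share the normal n = (4, 8, −1); since (−5, −9, 2) lies on the plane, its equation is 4x + 8y − z = -94.
n = (4, 8, −1); n·P − (-94) = 26; |n| = 9; distance = 26/9.

26/9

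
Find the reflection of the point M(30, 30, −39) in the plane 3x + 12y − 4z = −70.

n = (3, 12, −4), |n|² = 169, n·M − (-70) = 676, so t = 676/169 = 4.
Foot F = M − 4·n = (18, −18, −23); the reflection is 2F − M = (6, −66, −7).

(6, -66, -7)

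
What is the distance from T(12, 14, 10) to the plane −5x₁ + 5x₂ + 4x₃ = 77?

27/√66

Normal vector n = (−5, 5, 4), and n·(12, 14, 10) − 77 = −27.
|n| = √(25 + 25 + 16) = √66, so the distance is |-27|/√66 = 27/√66.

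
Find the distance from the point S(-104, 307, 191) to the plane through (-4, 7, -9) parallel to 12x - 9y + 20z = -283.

4

Parallel planes share the normal n = (12, -9, 20); since (-4, 7, -9) lies on the plane, its equation is 12x - 9y + 20z = -291.
d = |12·(-104) + (-9)·307 + 20·191 − (-291)| / √(144 + 81 + 400) = |100| / 25 = 4.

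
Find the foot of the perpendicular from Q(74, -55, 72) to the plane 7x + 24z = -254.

(46, -55, -24)

The perpendicular from Q has direction n = (7, 0, 24): r = (74, -55, 72) + λ(7, 0, 24).
Substitute into the plane: n·(Q + λn) = -254 gives 2246 + 625λ = -254, so λ = -4.
Foot = (74, -55, 72) + (-4)·(7, 0, 24) = (46, -55, -24).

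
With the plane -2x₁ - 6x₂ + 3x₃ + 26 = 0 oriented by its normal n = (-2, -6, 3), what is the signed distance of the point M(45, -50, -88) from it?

n·M − (-26) = -28.
|n| = 7, so the signed distance is -28/7 = -4.

-4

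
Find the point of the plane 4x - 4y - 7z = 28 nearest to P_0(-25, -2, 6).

(-17, -10, -8)

The perpendicular from P_0 has direction n = (4, -4, -7): r = (-25, -2, 6) + μ(4, -4, -7).
Substitute into the plane: n·(P_0 + μn) = 28 gives -134 + 81μ = 28, so μ = 2.
Foot = (-25, -2, 6) + 2·(4, -4, -7) = (-17, -10, -8).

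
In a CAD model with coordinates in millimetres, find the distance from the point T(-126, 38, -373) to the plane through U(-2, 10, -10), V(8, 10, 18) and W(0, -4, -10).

UV = (10, 0, 28) and UW = (2, -14, 0), so a normal is n = UV × UW = (392, 56, -140).
n = (392, 56, -140); n·P − 1176 = 3780; |n| = 420; distance = 3780/420 = 9.

9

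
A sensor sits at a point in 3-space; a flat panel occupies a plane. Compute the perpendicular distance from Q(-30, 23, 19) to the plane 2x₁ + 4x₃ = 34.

Normal vector n = (2, 0, 4), and n·(-30, 23, 19) - 34 = -18.
|n| = √(4 + 0 + 16) = 2√5, so the distance is |-18|/(2√5) = 9/√5.

9/√5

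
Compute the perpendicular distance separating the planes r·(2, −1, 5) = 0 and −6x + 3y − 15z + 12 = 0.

4/√30

Divide the second equation by -3 to match normals: 2x − y + 5z = 4.
Both planes have normal n = (2, −1, 5), |n| = √30. Any point on the first plane is at distance |4 − 0|/|n| = 4/√30 = 2√30/15 from the second.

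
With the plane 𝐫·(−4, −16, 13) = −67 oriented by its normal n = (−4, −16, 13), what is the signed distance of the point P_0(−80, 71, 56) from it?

-1

n·P_0 − (-67) = -21.
|n| = 21, so the signed distance is -21/21 = -1.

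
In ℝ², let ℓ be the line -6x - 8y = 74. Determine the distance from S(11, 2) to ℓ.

78/5

The normal to the line is n = (-6, -8) with |n| = 10.
|n·S − 74| = |-82 − 74| = 156, so the distance is 156/10 = 78/5.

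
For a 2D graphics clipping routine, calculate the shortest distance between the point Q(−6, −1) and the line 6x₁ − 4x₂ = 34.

The normal to the line is n = (6, −4) with |n| = 2√13.
|n·Q − 34| = |-32 − 34| = 66, so the distance is 66/(2√13) = 33/√13.

33/√13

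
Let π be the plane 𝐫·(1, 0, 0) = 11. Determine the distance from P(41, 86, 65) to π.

30

Normal vector n = (1, 0, 0), and n·(41, 86, 65) - 11 = 30.
|n| = √(1 + 0 + 0) = 1, so the distance is |30|/1 = 30.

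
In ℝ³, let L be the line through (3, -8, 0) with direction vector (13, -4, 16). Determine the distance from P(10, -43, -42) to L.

Direction vector d = (13, -4, 16).
AP = (7, -35, -42), and AP × d = (-728, -658, 427).
|AP × d|² = 1145277 and |d|² = 441, so the distance is √(1145277/441) = √2597 = 7√53.

7√53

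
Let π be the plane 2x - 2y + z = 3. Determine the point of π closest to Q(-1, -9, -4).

The perpendicular from Q has direction n = (2, -2, 1): r = (-1, -9, -4) + t(2, -2, 1).
Substitute into the plane: n·(Q + tn) = 3 gives 12 + 9t = 3, so t = -1.
Foot = (-1, -9, -4) + (-1)·(2, -2, 1) = (-3, -7, -5).

(-3, -7, -5)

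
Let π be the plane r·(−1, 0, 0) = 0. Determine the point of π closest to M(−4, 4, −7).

(0, 4, -7)

The perpendicular from M has direction n = (−1, 0, 0): r = (−4, 4, −7) + μ(−1, 0, 0).
Substitute into the plane: n·(M + μn) = 0 gives 4 + 1μ = 0, so μ = -4.
Foot = (−4, 4, −7) + (-4)·(−1, 0, 0) = (0, 4, −7).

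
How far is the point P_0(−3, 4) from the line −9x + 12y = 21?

The normal to the line is n = (−9, 12) with |n| = 15.
|n·P_0 − 21| = |75 − 21| = 54, so the distance is 54/15 = 18/5.

18/5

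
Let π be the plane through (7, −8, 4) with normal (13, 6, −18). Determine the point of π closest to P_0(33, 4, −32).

The perpendicular from P_0 has direction n = (13, 6, −18): r = (33, 4, −32) + t(13, 6, −18).
Substitute into the plane: n·(P_0 + tn) = -29 gives 1029 + 529t = -29, so t = -2.
Foot = (33, 4, −32) + (-2)·(13, 6, −18) = (7, −8, 4).

(7, -8, 4)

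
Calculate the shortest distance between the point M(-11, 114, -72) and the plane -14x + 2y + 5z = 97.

5

Normal vector n = (-14, 2, 5), and n·(-11, 114, -72) - 97 = -75.
|n| = √(196 + 4 + 25) = 15, so the distance is |-75|/15 = 5.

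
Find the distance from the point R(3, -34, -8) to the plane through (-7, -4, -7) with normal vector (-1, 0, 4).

14√17/17

The plane has equation n·(r − (-7, -4, -7)) = 0, i.e. n·r = -21.
n = (-1, 0, 4); n·P − (-21) = -14; |n| = √17; distance = 14/√17 = 14√17/17.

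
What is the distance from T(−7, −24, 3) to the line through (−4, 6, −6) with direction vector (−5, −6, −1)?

Direction vector d = (−5, −6, −1).
AP = (−3, −30, 9), and AP × d = (84, −48, −132).
|AP × d|² = 26784 and |d|² = 62, so the distance is √(26784/62) = √432 = 12√3.

12√3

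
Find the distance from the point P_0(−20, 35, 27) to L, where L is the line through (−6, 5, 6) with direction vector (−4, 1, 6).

Direction vector d = (−4, 1, 6).
AP = (−14, 30, 21); AP·d = 212, |AP|² = 1537, |d|² = 53.
distance² = |AP|² − (AP·d)²/|d|² = 1537 − 44944/53 = 689, so the distance is √689.

√689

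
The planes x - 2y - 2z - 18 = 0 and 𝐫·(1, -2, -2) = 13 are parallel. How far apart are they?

With common normal n = (1, -2, -2) (|n| = 3), the distance is |18 − 13|/|n| = 5/3.

5/3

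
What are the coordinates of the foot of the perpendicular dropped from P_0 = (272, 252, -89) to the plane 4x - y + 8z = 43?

(268, 253, -97)

n = (4, -1, 8), |n|² = 81, and n·P_0 − 43 = 81.
t = 81/81 = 1, so the foot is P_0 − t·n = (272, 252, -89) − 1·(4, -1, 8) = (268, 253, -97).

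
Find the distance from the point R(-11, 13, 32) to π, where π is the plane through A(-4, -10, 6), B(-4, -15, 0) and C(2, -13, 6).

AB = (0, -5, -6) and AC = (6, -3, 0), so a normal is n = AB × AC = (-18, -36, 30).
n = (-18, -36, 30); n·P − 612 = 78; |n| = 6√70; distance = 78/(6√70) = 13/√70.

13/√70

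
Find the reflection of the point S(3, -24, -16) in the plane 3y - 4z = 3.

n = (0, 3, -4), |n|² = 25, n·S − 3 = -11, so t = -11/25.
Foot F = S − (-11/25)·n = (3, -567/25, -444/25); the reflection is 2F − S = (3, -534/25, -488/25).

(3, -534/25, -488/25)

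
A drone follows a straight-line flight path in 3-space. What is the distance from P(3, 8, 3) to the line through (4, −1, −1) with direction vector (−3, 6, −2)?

Direction vector d = (−3, 6, −2).
AP = (−1, 9, 4), and AP × d = (−42, −14, 21).
|AP × d|² = 2401 and |d|² = 49, so the distance is √(2401/49) = √49 = 7.

7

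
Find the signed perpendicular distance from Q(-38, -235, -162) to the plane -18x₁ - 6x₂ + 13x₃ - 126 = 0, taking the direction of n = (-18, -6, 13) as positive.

-6

n·Q − 126 = -138.
|n| = 23, so the signed distance is -138/23 = -6.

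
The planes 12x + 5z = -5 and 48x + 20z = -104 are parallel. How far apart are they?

Divide the second equation by 4 to match normals: 12x + 5z = -26.
Both planes have normal n = (12, 0, 5), |n| = 13. Any point on the first plane is at distance |(-26) − (-5)|/|n| = 21/13 from the second.

21/13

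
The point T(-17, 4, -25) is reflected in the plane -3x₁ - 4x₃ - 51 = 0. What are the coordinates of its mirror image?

n = (-3, 0, -4), |n|² = 25, n·T − 51 = 100, so t = 100/25 = 4.
Foot F = T − 4·n = (-5, 4, -9); the reflection is 2F − T = (7, 4, 7).

(7, 4, 7)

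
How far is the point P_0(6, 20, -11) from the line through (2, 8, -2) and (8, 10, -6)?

A direction vector is d = (6, 2, -4).
AP = (4, 12, -9), and AP × d = (-30, -38, -64).
|AP × d|² = 6440 and |d|² = 56, so the distance is √(6440/56) = √115.

√115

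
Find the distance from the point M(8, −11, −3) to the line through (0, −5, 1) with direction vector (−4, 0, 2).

6

Direction vector d = (−4, 0, 2).
AP = (8, −6, −4); AP·d = -40, |AP|² = 116, |d|² = 20.
distance² = |AP|² − (AP·d)²/|d|² = 116 − 1600/20 = 36, so the distance is 6.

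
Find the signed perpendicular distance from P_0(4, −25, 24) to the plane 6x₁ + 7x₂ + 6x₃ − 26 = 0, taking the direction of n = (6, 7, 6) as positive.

n·P_0 − 26 = -33.
|n| = 11, so the signed distance is -33/11 = -3.

-3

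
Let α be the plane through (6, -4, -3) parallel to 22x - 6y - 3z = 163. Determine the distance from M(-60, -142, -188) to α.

3

Parallel planes share the normal n = (22, -6, -3); since (6, -4, -3) lies on the plane, its equation is 22x - 6y - 3z = 165.
d = |22·(-60) + (-6)·(-142) + (-3)·(-188) − 165| / √(484 + 36 + 9) = |-69| / 23 = 3.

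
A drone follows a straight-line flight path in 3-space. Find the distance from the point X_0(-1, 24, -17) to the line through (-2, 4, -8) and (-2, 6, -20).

A direction vector is d = (0, 2, -12).
AP = (1, 20, -9), and AP × d = (-222, 12, 2).
|AP × d|² = 49432 and |d|² = 148, so the distance is √(49432/148) = √334.

√334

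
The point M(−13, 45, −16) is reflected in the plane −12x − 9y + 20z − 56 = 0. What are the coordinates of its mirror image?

n = (−12, −9, 20), |n|² = 625, n·M − 56 = -625, so t = -625/625 = -1.
Foot F = M − (-1)·n = (−25, 36, 4); the reflection is 2F − M = (−37, 27, 24).

(-37, 27, 24)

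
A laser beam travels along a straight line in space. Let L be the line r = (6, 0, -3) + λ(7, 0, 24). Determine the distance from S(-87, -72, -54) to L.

3√1201

Direction vector d = (7, 0, 24).
AP = (-93, -72, -51); AP·d = -1875, |AP|² = 16434, |d|² = 625.
distance² = |AP|² − (AP·d)²/|d|² = 16434 − 3515625/625 = 10809, so the distance is 3√1201.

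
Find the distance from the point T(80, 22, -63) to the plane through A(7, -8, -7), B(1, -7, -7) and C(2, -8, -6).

AB = (-6, 1, 0) and AC = (-5, 0, 1), so a normal is n = AB × AC = (1, 6, 5).
Then n·(80, 22, -63) - (-76) = -27.
|n| = √(1 + 36 + 25) = √62, so the distance is |-27|/√62 = 27/√62.

27/√62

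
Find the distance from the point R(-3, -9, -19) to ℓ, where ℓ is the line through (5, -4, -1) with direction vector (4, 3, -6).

4√22

Direction vector d = (4, 3, -6).
AP = (-8, -5, -18); AP·d = 61, |AP|² = 413, |d|² = 61.
distance² = |AP|² − (AP·d)²/|d|² = 413 − 3721/61 = 352, so the distance is 4√22.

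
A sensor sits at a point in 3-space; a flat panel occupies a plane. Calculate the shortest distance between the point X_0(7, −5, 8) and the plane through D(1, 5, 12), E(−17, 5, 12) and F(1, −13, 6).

DE = (−18, 0, 0) and DF = (0, −18, −6), so a normal is n = DE × DF = (0, −108, 324).
Then n·(7, −5, 8) − 3348 = −216.
|n| = √(0 + 11664 + 104976) = 108√10, so the distance is |-216|/(108√10) = √10/5.

√10/5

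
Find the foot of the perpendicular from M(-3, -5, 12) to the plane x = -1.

The perpendicular from M has direction n = (1, 0, 0): r = (-3, -5, 12) + λ(1, 0, 0).
Substitute into the plane: n·(M + λn) = -1 gives -3 + 1λ = -1, so λ = 2.
Foot = (-3, -5, 12) + 2·(1, 0, 0) = (-1, -5, 12).

(-1, -5, 12)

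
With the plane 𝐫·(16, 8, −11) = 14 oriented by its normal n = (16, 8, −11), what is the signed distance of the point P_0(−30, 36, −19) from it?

1/7

n·P_0 − 14 = 3.
|n| = 21, so the signed distance is 3/21 = 1/7.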